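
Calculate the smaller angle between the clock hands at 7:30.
Hour hand position: 7 x 30 + 30 x 0.5 = 225 degrees
Minute hand position: 30 x 6 = 180 degrees
Difference: |225 - 180| = 45 degrees
The angle between the hands is 45 degrees

Final answer: 45 degrees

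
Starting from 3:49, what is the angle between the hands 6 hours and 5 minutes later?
First find the time 6 hours and 5 minutes after 3:49.
Total minutes: 3 x 60 + 49 + 6 x 60 + 5 = 594.
594 mod 720 = 594 minutes = 9:54.
Now compute the angle at 9:54:
Hour hand: 9 x 30 + 54 x 0.5 = 297 degrees
Minute hand: 54 x 6 = 324 degrees
Difference: |297 - 324| = 27 degrees
The angle is 27 degrees

Final answer: 27 degrees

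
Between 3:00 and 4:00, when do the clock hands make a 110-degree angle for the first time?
At t minutes past 3:00, the hour hand is at 30 x 3 + 0.5t degrees and the minute hand is at 6t degrees.
The smaller angle between them is 110 degrees when |30H - 5.5t| = 110 or |30H - 5.5t| = 250.
With H = 3, solve 30 x 3 - 5.5t = +/- target for each target:
  t = (30 x 3 - 110) / 5.5 = -3.64 (outside (0, 60))
  t = (30 x 3 + 110) / 5.5 = 36.36
  t = (30 x 3 - 250) / 5.5 = -29.09 (outside (0, 60))
  t = (30 x 3 + 250) / 5.5 = 61.82 (outside (0, 60))
Valid solutions in (0, 60): {36.36} minutes.
The first occurrence is t = 36.36 minutes.
The hands form a 110-degree angle at 36.36 minutes past 3:00.

Final answer: 36.36 minutes past 3:00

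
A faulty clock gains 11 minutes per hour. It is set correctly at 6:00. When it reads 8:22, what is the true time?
For every 60 true minutes, the faulty clock advances 71 minutes, so 1 faulty-clock minute corresponds to 60/71 true minutes.
From 6:00 to 8:22 on the faulty dial is 142 minutes.
True elapsed: 142 x 60/71 = 120 minutes = 2 hours.
True time: 6:00 + 2 hours = 8:00.

Final answer: 8:00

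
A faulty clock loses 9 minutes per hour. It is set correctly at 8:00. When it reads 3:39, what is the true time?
For every 60 true minutes, the faulty clock advances 51 minutes, so 1 faulty-clock minute corresponds to 60/51 true minutes.
From 8:00 to 3:39 on the faulty dial is 459 minutes.
True elapsed: 459 x 60/51 = 540 minutes = 9 hours.
True time: 8:00 + 9 hours = 5:00.

Final answer: 5:00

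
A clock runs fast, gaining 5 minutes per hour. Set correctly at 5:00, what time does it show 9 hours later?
For every 60 true minutes, the faulty clock advances 60 + 5 = 65 minutes.
True elapsed: 9 hours = 540 minutes.
Faulty clock advances: 540 x 65/60 = 585 minutes (drift: 45 minutes ahead).
Shown time: 5:00 + 585 minutes = 2:45.

Final answer: 2:45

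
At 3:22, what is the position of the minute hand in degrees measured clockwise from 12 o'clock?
The minute hand moves 6 degrees per minute.
At 3:22: 22 x 6 = 132 degrees

Final answer: 132 degrees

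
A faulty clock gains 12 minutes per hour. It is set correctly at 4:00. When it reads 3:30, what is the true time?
For every 60 true minutes, the faulty clock advances 72 minutes, so 1 faulty-clock minute corresponds to 60/72 true minutes.
From 4:00 to 3:30 on the faulty dial is 690 minutes.
True elapsed: 690 x 60/72 = 575 minutes = 9 hours and 35 minutes.
True time: 4:00 + 9 hours and 35 minutes = 1:35.

Final answer: 1:35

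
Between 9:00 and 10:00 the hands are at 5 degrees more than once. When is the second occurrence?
At t minutes past 9:00, the hour hand is at 30 x 9 + 0.5t degrees and the minute hand is at 6t degrees.
The smaller angle between them is 5 degrees when |30H - 5.5t| = 5 or |30H - 5.5t| = 355.
With H = 9, solve 30 x 9 - 5.5t = +/- target for each target:
  t = (30 x 9 - 5) / 5.5 = 48.18
  t = (30 x 9 + 5) / 5.5 = 50
  t = (30 x 9 - 355) / 5.5 = -15.45 (outside (0, 60))
  t = (30 x 9 + 355) / 5.5 = 113.64 (outside (0, 60))
Valid solutions in (0, 60): {48.18, 50} minutes.
The second occurrence is t = 50 minutes.
The hands form a 5-degree angle at 50 minutes past 9:00.

Final answer: 50 minutes past 9:00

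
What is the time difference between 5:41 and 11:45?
From 5:41 to 11:45:
(11 x 60 + 45) - (5 x 60 + 41) = 705 - 341 = 364 minutes
= 6 hours and 4 minutes

Final answer: 6 hours and 4 minutes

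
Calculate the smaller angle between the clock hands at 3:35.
Hour hand position: 3 x 30 + 35 x 0.5 = 107.5 degrees
Minute hand position: 35 x 6 = 210 degrees
Difference: |107.5 - 210| = 102.5 degrees
The angle between the hands is 102.5 degrees

Final answer: 102.5 degrees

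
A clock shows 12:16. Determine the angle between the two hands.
Hour hand position: 0 x 30 + 16 x 0.5 = 8 degrees
Minute hand position: 16 x 6 = 96 degrees
Difference: |8 - 96| = 88 degrees
The angle between the hands is 88 degrees

Final answer: 88 degrees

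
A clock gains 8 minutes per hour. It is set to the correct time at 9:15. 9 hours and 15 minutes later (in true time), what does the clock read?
For every 60 true minutes, the faulty clock advances 60 + 8 = 68 minutes.
True elapsed: 9 hours and 15 minutes = 555 minutes.
Faulty clock advances: 555 x 68/60 = 629 minutes (drift: 74 minutes ahead).
Shown time: 9:15 + 629 minutes = 7:44.

Final answer: 7:44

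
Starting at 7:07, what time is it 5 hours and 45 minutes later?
Starting time: 7:07
Adding 45 minutes to 7 minutes: 7 + 45 = 52 minutes
Adding 5 hours: 7 + 5 = 12
Final time: 12:52

Final answer: 12:52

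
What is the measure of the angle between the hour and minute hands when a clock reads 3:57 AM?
Hour hand position: 3 x 30 + 57 x 0.5 = 118.5 degrees
Minute hand position: 57 x 6 = 342 degrees
Difference: |118.5 - 342| = 223.5 degrees
Since 223.5 > 180, the smaller angle is 360 - 223.5 = 136.5 degrees

Final answer: 136.5 degrees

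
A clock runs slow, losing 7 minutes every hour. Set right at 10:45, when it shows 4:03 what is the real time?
For every 60 true minutes, the faulty clock advances 53 minutes, so 1 faulty-clock minute corresponds to 60/53 true minutes.
From 10:45 to 4:03 on the faulty dial is 318 minutes.
True elapsed: 318 x 60/53 = 360 minutes = 6 hours.
True time: 10:45 + 6 hours = 4:45.

Final answer: 4:45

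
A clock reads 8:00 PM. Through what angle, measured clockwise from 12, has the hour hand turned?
The hour hand moves 30 degrees per hour and 0.5 degrees per minute.
At 8:00: (8) x 30 + 0 x 0.5 = 240 + 0 = 240 degrees

Final answer: 240 degrees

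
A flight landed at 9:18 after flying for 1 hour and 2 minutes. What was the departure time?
Starting time: 9:18 = 558 total minutes past 12:00
Subtracting: 1 hour and 2 minutes = 62 minutes
558 - 62 = 496 minutes
= 8 hours and 16 minutes past 12:00 = 8:16

Final answer: 8:16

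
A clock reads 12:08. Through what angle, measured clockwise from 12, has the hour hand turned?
The hour hand moves 30 degrees per hour and 0.5 degrees per minute.
At 12:08: (0) x 30 + 8 x 0.5 = 0 + 4 = 4 degrees

Final answer: 4 degrees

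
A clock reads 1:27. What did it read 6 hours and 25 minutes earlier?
Starting time: 1:27 = 87 total minutes past 12:00
Subtracting: 6 hours and 25 minutes = 385 minutes
87 - 385 = -298 (negative, add 12 hours = 720) = 422 minutes
= 7 hours and 2 minutes past 12:00 = 7:02

Final answer: 7:02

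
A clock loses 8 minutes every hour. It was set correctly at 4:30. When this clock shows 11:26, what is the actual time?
For every 60 true minutes, the faulty clock advances 52 minutes, so 1 faulty-clock minute corresponds to 60/52 true minutes.
From 4:30 to 11:26 on the faulty dial is 416 minutes.
True elapsed: 416 x 60/52 = 480 minutes = 8 hours.
True time: 4:30 + 8 hours = 12:30.

Final answer: 12:30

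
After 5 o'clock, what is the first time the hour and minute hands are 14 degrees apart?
At t minutes past 5:00, the hour hand is at 30 x 5 + 0.5t degrees and the minute hand is at 6t degrees.
The smaller angle between them is 14 degrees when |30H - 5.5t| = 14 or |30H - 5.5t| = 346.
With H = 5, solve 30 x 5 - 5.5t = +/- target for each target:
  t = (30 x 5 - 14) / 5.5 = 24.73
  t = (30 x 5 + 14) / 5.5 = 29.82
  t = (30 x 5 - 346) / 5.5 = -35.64 (outside (0, 60))
  t = (30 x 5 + 346) / 5.5 = 90.18 (outside (0, 60))
Valid solutions in (0, 60): {24.73, 29.82} minutes.
The first occurrence is t = 24.73 minutes.
The hands form a 14-degree angle at 24.73 minutes past 5:00.

Final answer: 24.73 minutes past 5:00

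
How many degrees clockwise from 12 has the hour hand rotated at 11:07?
The hour hand moves 30 degrees per hour and 0.5 degrees per minute.
At 11:07: (11) x 30 + 7 x 0.5 = 330 + 3.5 = 333.5 degrees

Final answer: 333.5 degrees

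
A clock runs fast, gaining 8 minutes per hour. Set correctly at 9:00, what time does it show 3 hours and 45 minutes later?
For every 60 true minutes, the faulty clock advances 60 + 8 = 68 minutes.
True elapsed: 3 hours and 45 minutes = 225 minutes.
Faulty clock advances: 225 x 68/60 = 255 minutes (drift: 30 minutes ahead).
Shown time: 9:00 + 255 minutes = 1:15.

Final answer: 1:15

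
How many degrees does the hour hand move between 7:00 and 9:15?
The hour hand moves 0.5 degrees per minute.
Time elapsed: 9:15 - 7:00 = 135 minutes
Angular displacement: 135 x 0.5 = 67.5 degrees

Final answer: 67.5 degrees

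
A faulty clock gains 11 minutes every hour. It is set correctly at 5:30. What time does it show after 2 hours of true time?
For every 60 true minutes, the faulty clock advances 60 + 11 = 71 minutes.
True elapsed: 2 hours = 120 minutes.
Faulty clock advances: 120 x 71/60 = 142 minutes (drift: 22 minutes ahead).
Shown time: 5:30 + 142 minutes = 7:52.

Final answer: 7:52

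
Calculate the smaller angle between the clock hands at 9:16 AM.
Hour hand position: 9 x 30 + 16 x 0.5 = 278 degrees
Minute hand position: 16 x 6 = 96 degrees
Difference: |278 - 96| = 182 degrees
Since 182 > 180, the smaller angle is 360 - 182 = 178 degrees

Final answer: 178 degrees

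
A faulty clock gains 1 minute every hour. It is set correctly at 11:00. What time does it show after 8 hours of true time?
For every 60 true minutes, the faulty clock advances 60 + 1 = 61 minutes.
True elapsed: 8 hours = 480 minutes.
Faulty clock advances: 480 x 61/60 = 488 minutes (drift: 8 minutes ahead).
Shown time: 11:00 + 488 minutes = 7:08.

Final answer: 7:08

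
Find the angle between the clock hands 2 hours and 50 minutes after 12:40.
First find the time 2 hours and 50 minutes after 12:40.
Total minutes: 12 x 60 + 40 + 2 x 60 + 50 = 930.
930 mod 720 = 210 minutes = 3:30.
Now compute the angle at 3:30:
Hour hand: 3 x 30 + 30 x 0.5 = 105 degrees
Minute hand: 30 x 6 = 180 degrees
Difference: |105 - 180| = 75 degrees
The angle is 75 degrees

Final answer: 75 degrees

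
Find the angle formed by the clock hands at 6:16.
Hour hand position: 6 x 30 + 16 x 0.5 = 188 degrees
Minute hand position: 16 x 6 = 96 degrees
Difference: |188 - 96| = 92 degrees
The angle between the hands is 92 degrees

Final answer: 92 degrees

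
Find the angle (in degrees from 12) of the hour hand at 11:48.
The hour hand moves 30 degrees per hour and 0.5 degrees per minute.
At 11:48: (11) x 30 + 48 x 0.5 = 330 + 24 = 354 degrees

Final answer: 354 degrees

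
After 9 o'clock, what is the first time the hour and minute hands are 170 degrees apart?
At t minutes past 9:00, the hour hand is at 30 x 9 + 0.5t degrees and the minute hand is at 6t degrees.
The smaller angle between them is 170 degrees when |30H - 5.5t| = 170 or |30H - 5.5t| = 190.
With H = 9, solve 30 x 9 - 5.5t = +/- target for each target:
  t = (30 x 9 - 170) / 5.5 = 18.18
  t = (30 x 9 + 170) / 5.5 = 80 (outside (0, 60))
  t = (30 x 9 - 190) / 5.5 = 14.55
  t = (30 x 9 + 190) / 5.5 = 83.64 (outside (0, 60))
Valid solutions in (0, 60): {14.55, 18.18} minutes.
The first occurrence is t = 14.55 minutes.
The hands form a 170-degree angle at 14.55 minutes past 9:00.

Final answer: 14.55 minutes past 9:00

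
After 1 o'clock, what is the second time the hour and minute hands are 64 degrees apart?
At t minutes past 1:00, the hour hand is at 30 x 1 + 0.5t degrees and the minute hand is at 6t degrees.
The smaller angle between them is 64 degrees when |30H - 5.5t| = 64 or |30H - 5.5t| = 296.
With H = 1, solve 30 x 1 - 5.5t = +/- target for each target:
  t = (30 x 1 - 64) / 5.5 = -6.18 (outside (0, 60))
  t = (30 x 1 + 64) / 5.5 = 17.09
  t = (30 x 1 - 296) / 5.5 = -48.36 (outside (0, 60))
  t = (30 x 1 + 296) / 5.5 = 59.27
Valid solutions in (0, 60): {17.09, 59.27} minutes.
The second occurrence is t = 59.27 minutes.
The hands form a 64-degree angle at 59.27 minutes past 1:00.

Final answer: 59.27 minutes past 1:00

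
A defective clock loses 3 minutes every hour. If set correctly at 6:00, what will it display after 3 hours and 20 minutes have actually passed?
For every 60 true minutes, the faulty clock advances 60 - 3 = 57 minutes.
True elapsed: 3 hours and 20 minutes = 200 minutes.
Faulty clock advances: 200 x 57/60 = 190 minutes (drift: 10 minutes behind).
Shown time: 6:00 + 190 minutes = 9:10.

Final answer: 9:10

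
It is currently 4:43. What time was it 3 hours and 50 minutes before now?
Starting time: 4:43 = 283 total minutes past 12:00
Subtracting: 3 hours and 50 minutes = 230 minutes
283 - 230 = 53 minutes
= 53 minutes past 12:00 = 12:53

Final answer: 12:53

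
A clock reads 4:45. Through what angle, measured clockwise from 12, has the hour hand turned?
The hour hand moves 30 degrees per hour and 0.5 degrees per minute.
At 4:45: (4) x 30 + 45 x 0.5 = 120 + 22.5 = 142.5 degrees

Final answer: 142.5 degrees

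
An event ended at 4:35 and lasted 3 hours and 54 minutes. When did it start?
Starting time: 4:35 = 275 total minutes past 12:00
Subtracting: 3 hours and 54 minutes = 234 minutes
275 - 234 = 41 minutes
= 41 minutes past 12:00 = 12:41

Final answer: 12:41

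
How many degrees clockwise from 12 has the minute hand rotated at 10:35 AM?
The minute hand moves 6 degrees per minute.
At 10:35: 35 x 6 = 210 degrees

Final answer: 210 degrees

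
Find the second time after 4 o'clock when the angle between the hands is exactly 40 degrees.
At t minutes past 4:00, the hour hand is at 30 x 4 + 0.5t degrees and the minute hand is at 6t degrees.
The smaller angle between them is 40 degrees when |30H - 5.5t| = 40 or |30H - 5.5t| = 320.
With H = 4, solve 30 x 4 - 5.5t = +/- target for each target:
  t = (30 x 4 - 40) / 5.5 = 14.55
  t = (30 x 4 + 40) / 5.5 = 29.09
  t = (30 x 4 - 320) / 5.5 = -36.36 (outside (0, 60))
  t = (30 x 4 + 320) / 5.5 = 80 (outside (0, 60))
Valid solutions in (0, 60): {14.55, 29.09} minutes.
The second occurrence is t = 29.09 minutes.
The hands form a 40-degree angle at 29.09 minutes past 4:00.

Final answer: 29.09 minutes past 4:00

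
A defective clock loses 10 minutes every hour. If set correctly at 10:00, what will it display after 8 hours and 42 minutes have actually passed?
For every 60 true minutes, the faulty clock advances 60 - 10 = 50 minutes.
True elapsed: 8 hours and 42 minutes = 522 minutes.
Faulty clock advances: 522 x 50/60 = 435 minutes (drift: 87 minutes behind).
Shown time: 10:00 + 435 minutes = 5:15.

Final answer: 5:15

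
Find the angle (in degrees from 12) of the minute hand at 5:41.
The minute hand moves 6 degrees per minute.
At 5:41: 41 x 6 = 246 degrees

Final answer: 246 degrees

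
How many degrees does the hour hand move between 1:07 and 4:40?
The hour hand moves 0.5 degrees per minute.
Time elapsed: 4:40 - 1:07 = 213 minutes
Angular displacement: 213 x 0.5 = 106.5 degrees

Final answer: 106.5 degrees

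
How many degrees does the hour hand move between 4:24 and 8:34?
The hour hand moves 0.5 degrees per minute.
Time elapsed: 8:34 - 4:24 = 250 minutes
Angular displacement: 250 x 0.5 = 125 degrees

Final answer: 125 degrees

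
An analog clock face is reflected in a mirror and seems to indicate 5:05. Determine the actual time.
Reflection across the vertical (12-6) axis maps a hand at angle A degrees to (360 - A) degrees, which sends a reading of T minutes past 12:00 to (720 - T) minutes past 12:00.
Mirror reads 5:05 = 305 minutes past 12:00.
Actual time: (720 - 305) mod 720 = 415 minutes = 6:55.

Final answer: 6:55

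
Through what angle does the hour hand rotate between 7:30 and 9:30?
The hour hand moves 0.5 degrees per minute.
Time elapsed: 9:30 - 7:30 = 120 minutes
Angular displacement: 120 x 0.5 = 60 degrees

Final answer: 60 degrees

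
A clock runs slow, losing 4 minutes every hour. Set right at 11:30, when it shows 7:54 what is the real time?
For every 60 true minutes, the faulty clock advances 56 minutes, so 1 faulty-clock minute corresponds to 60/56 true minutes.
From 11:30 to 7:54 on the faulty dial is 504 minutes.
True elapsed: 504 x 60/56 = 540 minutes = 9 hours.
True time: 11:30 + 9 hours = 8:30.

Final answer: 8:30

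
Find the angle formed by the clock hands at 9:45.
Hour hand position: 9 x 30 + 45 x 0.5 = 292.5 degrees
Minute hand position: 45 x 6 = 270 degrees
Difference: |292.5 - 270| = 22.5 degrees
The angle between the hands is 22.5 degrees

Final answer: 22.5 degrees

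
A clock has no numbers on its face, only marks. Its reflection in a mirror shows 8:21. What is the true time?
Reflection across the vertical (12-6) axis maps a hand at angle A degrees to (360 - A) degrees, which sends a reading of T minutes past 12:00 to (720 - T) minutes past 12:00.
Mirror reads 8:21 = 501 minutes past 12:00.
Actual time: (720 - 501) mod 720 = 219 minutes = 3:39.

Final answer: 3:39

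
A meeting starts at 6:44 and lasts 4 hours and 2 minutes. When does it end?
Starting time: 6:44
Adding 2 minutes to 44 minutes: 44 + 2 = 46 minutes
Adding 4 hours: 6 + 4 = 10
Final time: 10:46

Final answer: 10:46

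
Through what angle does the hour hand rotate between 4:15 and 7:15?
The hour hand moves 0.5 degrees per minute.
Time elapsed: 7:15 - 4:15 = 180 minutes
Angular displacement: 180 x 0.5 = 90 degrees

Final answer: 90 degrees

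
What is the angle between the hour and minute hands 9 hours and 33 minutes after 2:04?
First find the time 9 hours and 33 minutes after 2:04.
Total minutes: 2 x 60 + 4 + 9 x 60 + 33 = 697.
697 mod 720 = 697 minutes = 11:37.
Now compute the angle at 11:37:
Hour hand: 11 x 30 + 37 x 0.5 = 348.5 degrees
Minute hand: 37 x 6 = 222 degrees
Difference: |348.5 - 222| = 126.5 degrees
The angle is 126.5 degrees

Final answer: 126.5 degrees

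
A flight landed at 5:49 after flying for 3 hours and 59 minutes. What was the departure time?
Starting time: 5:49 = 349 total minutes past 12:00
Subtracting: 3 hours and 59 minutes = 239 minutes
349 - 239 = 110 minutes
= 1 hour and 50 minutes past 12:00 = 1:50

Final answer: 1:50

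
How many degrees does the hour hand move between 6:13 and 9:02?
The hour hand moves 0.5 degrees per minute.
Time elapsed: 9:02 - 6:13 = 169 minutes
Angular displacement: 169 x 0.5 = 84.5 degrees

Final answer: 84.5 degrees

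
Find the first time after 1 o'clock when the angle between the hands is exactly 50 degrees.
At t minutes past 1:00, the hour hand is at 30 x 1 + 0.5t degrees and the minute hand is at 6t degrees.
The smaller angle between them is 50 degrees when |30H - 5.5t| = 50 or |30H - 5.5t| = 310.
With H = 1, solve 30 x 1 - 5.5t = +/- target for each target:
  t = (30 x 1 - 50) / 5.5 = -3.64 (outside (0, 60))
  t = (30 x 1 + 50) / 5.5 = 14.55
  t = (30 x 1 - 310) / 5.5 = -50.91 (outside (0, 60))
  t = (30 x 1 + 310) / 5.5 = 61.82 (outside (0, 60))
Valid solutions in (0, 60): {14.55} minutes.
The first occurrence is t = 14.55 minutes.
The hands form a 50-degree angle at 14.55 minutes past 1:00.

Final answer: 14.55 minutes past 1:00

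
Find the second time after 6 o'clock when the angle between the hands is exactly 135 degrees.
At t minutes past 6:00, the hour hand is at 30 x 6 + 0.5t degrees and the minute hand is at 6t degrees.
The smaller angle between them is 135 degrees when |30H - 5.5t| = 135 or |30H - 5.5t| = 225.
With H = 6, solve 30 x 6 - 5.5t = +/- target for each target:
  t = (30 x 6 - 135) / 5.5 = 8.18
  t = (30 x 6 + 135) / 5.5 = 57.27
  t = (30 x 6 - 225) / 5.5 = -8.18 (outside (0, 60))
  t = (30 x 6 + 225) / 5.5 = 73.64 (outside (0, 60))
Valid solutions in (0, 60): {8.18, 57.27} minutes.
The second occurrence is t = 57.27 minutes.
The hands form a 135-degree angle at 57.27 minutes past 6:00.

Final answer: 57.27 minutes past 6:00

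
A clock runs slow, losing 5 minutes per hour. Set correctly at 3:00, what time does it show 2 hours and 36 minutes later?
For every 60 true minutes, the faulty clock advances 60 - 5 = 55 minutes.
True elapsed: 2 hours and 36 minutes = 156 minutes.
Faulty clock advances: 156 x 55/60 = 143 minutes (drift: 13 minutes behind).
Shown time: 3:00 + 143 minutes = 5:23.

Final answer: 5:23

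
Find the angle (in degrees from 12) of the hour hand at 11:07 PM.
The hour hand moves 30 degrees per hour and 0.5 degrees per minute.
At 11:07: (11) x 30 + 7 x 0.5 = 330 + 3.5 = 333.5 degrees

Final answer: 333.5 degrees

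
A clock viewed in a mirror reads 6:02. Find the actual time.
Reflection across the vertical (12-6) axis maps a hand at angle A degrees to (360 - A) degrees, which sends a reading of T minutes past 12:00 to (720 - T) minutes past 12:00.
Mirror reads 6:02 = 362 minutes past 12:00.
Actual time: (720 - 362) mod 720 = 358 minutes = 5:58.

Final answer: 5:58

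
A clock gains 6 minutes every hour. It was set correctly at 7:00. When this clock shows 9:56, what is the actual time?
For every 60 true minutes, the faulty clock advances 66 minutes, so 1 faulty-clock minute corresponds to 60/66 true minutes.
From 7:00 to 9:56 on the faulty dial is 176 minutes.
True elapsed: 176 x 60/66 = 160 minutes = 2 hours and 40 minutes.
True time: 7:00 + 2 hours and 40 minutes = 9:40.

Final answer: 9:40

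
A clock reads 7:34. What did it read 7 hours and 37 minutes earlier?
Starting time: 7:34 = 454 total minutes past 12:00
Subtracting: 7 hours and 37 minutes = 457 minutes
454 - 457 = -3 (negative, add 12 hours = 720) = 717 minutes
= 11 hours and 57 minutes past 12:00 = 11:57

Final answer: 11:57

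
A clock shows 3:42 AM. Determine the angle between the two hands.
Hour hand position: 3 x 30 + 42 x 0.5 = 111 degrees
Minute hand position: 42 x 6 = 252 degrees
Difference: |111 - 252| = 141 degrees
The angle between the hands is 141 degrees

Final answer: 141 degrees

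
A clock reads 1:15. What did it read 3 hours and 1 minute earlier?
Starting time: 1:15 = 75 total minutes past 12:00
Subtracting: 3 hours and 1 minute = 181 minutes
75 - 181 = -106 (negative, add 12 hours = 720) = 614 minutes
= 10 hours and 14 minutes past 12:00 = 10:14

Final answer: 10:14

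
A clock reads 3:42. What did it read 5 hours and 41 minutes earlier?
Starting time: 3:42 = 222 total minutes past 12:00
Subtracting: 5 hours and 41 minutes = 341 minutes
222 - 341 = -119 (negative, add 12 hours = 720) = 601 minutes
= 10 hours and 1 minute past 12:00 = 10:01

Final answer: 10:01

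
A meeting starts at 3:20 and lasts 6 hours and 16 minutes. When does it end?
Starting time: 3:20
Adding 16 minutes to 20 minutes: 20 + 16 = 36 minutes
Adding 6 hours: 3 + 6 = 9
Final time: 9:36

Final answer: 9:36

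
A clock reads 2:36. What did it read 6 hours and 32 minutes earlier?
Starting time: 2:36 = 156 total minutes past 12:00
Subtracting: 6 hours and 32 minutes = 392 minutes
156 - 392 = -236 (negative, add 12 hours = 720) = 484 minutes
= 8 hours and 4 minutes past 12:00 = 8:04

Final answer: 8:04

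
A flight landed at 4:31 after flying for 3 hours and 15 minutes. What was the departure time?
Starting time: 4:31 = 271 total minutes past 12:00
Subtracting: 3 hours and 15 minutes = 195 minutes
271 - 195 = 76 minutes
= 1 hour and 16 minutes past 12:00 = 1:16

Final answer: 1:16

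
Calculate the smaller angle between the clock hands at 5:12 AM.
Hour hand position: 5 x 30 + 12 x 0.5 = 156 degrees
Minute hand position: 12 x 6 = 72 degrees
Difference: |156 - 72| = 84 degrees
The angle between the hands is 84 degrees

Final answer: 84 degrees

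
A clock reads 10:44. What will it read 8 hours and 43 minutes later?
Starting time: 10:44
Adding 43 minutes to 44 minutes: 44 + 43 = 87 minutes = 1 hour and 27 minutes
Adding 8 hours: 10 + 8 + 1 (carry) = 19 - 12 = 7
Final time: 7:27

Final answer: 7:27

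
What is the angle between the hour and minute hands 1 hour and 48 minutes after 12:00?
First find the time 1 hour and 48 minutes after 12:00.
Total minutes: 12 x 60 + 0 + 1 x 60 + 48 = 828.
828 mod 720 = 108 minutes = 1:48.
Now compute the angle at 1:48:
Hour hand: 1 x 30 + 48 x 0.5 = 54 degrees
Minute hand: 48 x 6 = 288 degrees
Difference: |54 - 288| = 234 degrees
Smaller angle: 360 - 234 = 126 degrees

Final answer: 126 degrees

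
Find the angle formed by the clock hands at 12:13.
Hour hand position: 0 x 30 + 13 x 0.5 = 6.5 degrees
Minute hand position: 13 x 6 = 78 degrees
Difference: |6.5 - 78| = 71.5 degrees
The angle between the hands is 71.5 degrees

Final answer: 71.5 degrees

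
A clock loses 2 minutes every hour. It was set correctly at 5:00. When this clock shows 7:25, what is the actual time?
For every 60 true minutes, the faulty clock advances 58 minutes, so 1 faulty-clock minute corresponds to 60/58 true minutes.
From 5:00 to 7:25 on the faulty dial is 145 minutes.
True elapsed: 145 x 60/58 = 150 minutes = 2 hours and 30 minutes.
True time: 5:00 + 2 hours and 30 minutes = 7:30.

Final answer: 7:30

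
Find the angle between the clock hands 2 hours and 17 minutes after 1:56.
First find the time 2 hours and 17 minutes after 1:56.
Total minutes: 1 x 60 + 56 + 2 x 60 + 17 = 253.
253 mod 720 = 253 minutes = 4:13.
Now compute the angle at 4:13:
Hour hand: 4 x 30 + 13 x 0.5 = 126.5 degrees
Minute hand: 13 x 6 = 78 degrees
Difference: |126.5 - 78| = 48.5 degrees
The angle is 48.5 degrees

Final answer: 48.5 degrees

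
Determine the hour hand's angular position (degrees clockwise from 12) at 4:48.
The hour hand moves 30 degrees per hour and 0.5 degrees per minute.
At 4:48: (4) x 30 + 48 x 0.5 = 120 + 24 = 144 degrees

Final answer: 144 degrees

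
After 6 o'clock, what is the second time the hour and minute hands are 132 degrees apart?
At t minutes past 6:00, the hour hand is at 30 x 6 + 0.5t degrees and the minute hand is at 6t degrees.
The smaller angle between them is 132 degrees when |30H - 5.5t| = 132 or |30H - 5.5t| = 228.
With H = 6, solve 30 x 6 - 5.5t = +/- target for each target:
  t = (30 x 6 - 132) / 5.5 = 8.73
  t = (30 x 6 + 132) / 5.5 = 56.73
  t = (30 x 6 - 228) / 5.5 = -8.73 (outside (0, 60))
  t = (30 x 6 + 228) / 5.5 = 74.18 (outside (0, 60))
Valid solutions in (0, 60): {8.73, 56.73} minutes.
The second occurrence is t = 56.73 minutes.
The hands form a 132-degree angle at 56.73 minutes past 6:00.

Final answer: 56.73 minutes past 6:00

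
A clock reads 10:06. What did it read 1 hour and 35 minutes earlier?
Starting time: 10:06 = 606 total minutes past 12:00
Subtracting: 1 hour and 35 minutes = 95 minutes
606 - 95 = 511 minutes
= 8 hours and 31 minutes past 12:00 = 8:31

Final answer: 8:31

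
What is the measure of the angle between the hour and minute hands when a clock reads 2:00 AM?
Hour hand position: 2 x 30 + 0 x 0.5 = 60 degrees
Minute hand position: 0 x 6 = 0 degrees
Difference: |60 - 0| = 60 degrees
The angle between the hands is 60 degrees

Final answer: 60 degrees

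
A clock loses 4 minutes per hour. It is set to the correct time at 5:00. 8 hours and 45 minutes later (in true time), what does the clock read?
For every 60 true minutes, the faulty clock advances 60 - 4 = 56 minutes.
True elapsed: 8 hours and 45 minutes = 525 minutes.
Faulty clock advances: 525 x 56/60 = 490 minutes (drift: 35 minutes behind).
Shown time: 5:00 + 490 minutes = 1:10.

Final answer: 1:10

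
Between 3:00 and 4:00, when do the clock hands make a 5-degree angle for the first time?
At t minutes past 3:00, the hour hand is at 30 x 3 + 0.5t degrees and the minute hand is at 6t degrees.
The smaller angle between them is 5 degrees when |30H - 5.5t| = 5 or |30H - 5.5t| = 355.
With H = 3, solve 30 x 3 - 5.5t = +/- target for each target:
  t = (30 x 3 - 5) / 5.5 = 15.45
  t = (30 x 3 + 5) / 5.5 = 17.27
  t = (30 x 3 - 355) / 5.5 = -48.18 (outside (0, 60))
  t = (30 x 3 + 355) / 5.5 = 80.91 (outside (0, 60))
Valid solutions in (0, 60): {15.45, 17.27} minutes.
The first occurrence is t = 15.45 minutes.
The hands form a 5-degree angle at 15.45 minutes past 3:00.

Final answer: 15.45 minutes past 3:00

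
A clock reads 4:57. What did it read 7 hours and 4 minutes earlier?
Starting time: 4:57 = 297 total minutes past 12:00
Subtracting: 7 hours and 4 minutes = 424 minutes
297 - 424 = -127 (negative, add 12 hours = 720) = 593 minutes
= 9 hours and 53 minutes past 12:00 = 9:53

Final answer: 9:53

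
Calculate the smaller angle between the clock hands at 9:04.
Hour hand position: 9 x 30 + 4 x 0.5 = 272 degrees
Minute hand position: 4 x 6 = 24 degrees
Difference: |272 - 24| = 248 degrees
Since 248 > 180, the smaller angle is 360 - 248 = 112 degrees

Final answer: 112 degrees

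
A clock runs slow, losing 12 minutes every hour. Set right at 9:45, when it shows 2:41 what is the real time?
For every 60 true minutes, the faulty clock advances 48 minutes, so 1 faulty-clock minute corresponds to 60/48 true minutes.
From 9:45 to 2:41 on the faulty dial is 296 minutes.
True elapsed: 296 x 60/48 = 370 minutes = 6 hours and 10 minutes.
True time: 9:45 + 6 hours and 10 minutes = 3:55.

Final answer: 3:55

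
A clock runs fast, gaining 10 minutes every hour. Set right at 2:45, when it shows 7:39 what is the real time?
For every 60 true minutes, the faulty clock advances 70 minutes, so 1 faulty-clock minute corresponds to 60/70 true minutes.
From 2:45 to 7:39 on the faulty dial is 294 minutes.
True elapsed: 294 x 60/70 = 252 minutes = 4 hours and 12 minutes.
True time: 2:45 + 4 hours and 12 minutes = 6:57.

Final answer: 6:57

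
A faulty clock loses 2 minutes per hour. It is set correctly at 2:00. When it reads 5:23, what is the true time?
For every 60 true minutes, the faulty clock advances 58 minutes, so 1 faulty-clock minute corresponds to 60/58 true minutes.
From 2:00 to 5:23 on the faulty dial is 203 minutes.
True elapsed: 203 x 60/58 = 210 minutes = 3 hours and 30 minutes.
True time: 2:00 + 3 hours and 30 minutes = 5:30.

Final answer: 5:30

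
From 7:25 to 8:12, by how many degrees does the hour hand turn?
The hour hand moves 0.5 degrees per minute.
Time elapsed: 8:12 - 7:25 = 47 minutes
Angular displacement: 47 x 0.5 = 23.5 degrees

Final answer: 23.5 degrees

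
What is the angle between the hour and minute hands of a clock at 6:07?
Hour hand position: 6 x 30 + 7 x 0.5 = 183.5 degrees
Minute hand position: 7 x 6 = 42 degrees
Difference: |183.5 - 42| = 141.5 degrees
The angle between the hands is 141.5 degrees

Final answer: 141.5 degrees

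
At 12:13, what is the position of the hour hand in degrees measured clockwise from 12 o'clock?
The hour hand moves 30 degrees per hour and 0.5 degrees per minute.
At 12:13: (0) x 30 + 13 x 0.5 = 0 + 6.5 = 6.5 degrees

Final answer: 6.5 degrees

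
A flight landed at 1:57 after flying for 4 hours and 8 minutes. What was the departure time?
Starting time: 1:57 = 117 total minutes past 12:00
Subtracting: 4 hours and 8 minutes = 248 minutes
117 - 248 = -131 (negative, add 12 hours = 720) = 589 minutes
= 9 hours and 49 minutes past 12:00 = 9:49

Final answer: 9:49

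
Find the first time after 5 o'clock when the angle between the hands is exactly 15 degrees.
At t minutes past 5:00, the hour hand is at 30 x 5 + 0.5t degrees and the minute hand is at 6t degrees.
The smaller angle between them is 15 degrees when |30H - 5.5t| = 15 or |30H - 5.5t| = 345.
With H = 5, solve 30 x 5 - 5.5t = +/- target for each target:
  t = (30 x 5 - 15) / 5.5 = 24.55
  t = (30 x 5 + 15) / 5.5 = 30
  t = (30 x 5 - 345) / 5.5 = -35.45 (outside (0, 60))
  t = (30 x 5 + 345) / 5.5 = 90 (outside (0, 60))
Valid solutions in (0, 60): {24.55, 30} minutes.
The first occurrence is t = 24.55 minutes.
The hands form a 15-degree angle at 24.55 minutes past 5:00.

Final answer: 24.55 minutes past 5:00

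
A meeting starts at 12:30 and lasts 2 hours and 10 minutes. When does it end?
Starting time: 12:30
Adding 10 minutes to 30 minutes: 30 + 10 = 40 minutes
Adding 2 hours: 12 + 2 = 14 - 12 = 2
Final time: 2:40

Final answer: 2:40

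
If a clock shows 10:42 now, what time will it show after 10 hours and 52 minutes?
Starting time: 10:42
Adding 52 minutes to 42 minutes: 42 + 52 = 94 minutes = 1 hour and 34 minutes
Adding 10 hours: 10 + 10 + 1 (carry) = 21 - 12 = 9
Final time: 9:34

Final answer: 9:34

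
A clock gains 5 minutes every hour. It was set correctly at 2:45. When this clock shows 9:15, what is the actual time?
For every 60 true minutes, the faulty clock advances 65 minutes, so 1 faulty-clock minute corresponds to 60/65 true minutes.
From 2:45 to 9:15 on the faulty dial is 390 minutes.
True elapsed: 390 x 60/65 = 360 minutes = 6 hours.
True time: 2:45 + 6 hours = 8:45.

Final answer: 8:45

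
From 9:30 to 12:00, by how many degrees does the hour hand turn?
The hour hand moves 0.5 degrees per minute.
Time elapsed: 12:00 - 9:30 = 150 minutes
Angular displacement: 150 x 0.5 = 75 degrees

Final answer: 75 degrees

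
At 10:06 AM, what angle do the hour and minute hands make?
Hour hand position: 10 x 30 + 6 x 0.5 = 303 degrees
Minute hand position: 6 x 6 = 36 degrees
Difference: |303 - 36| = 267 degrees
Since 267 > 180, the smaller angle is 360 - 267 = 93 degrees

Final answer: 93 degrees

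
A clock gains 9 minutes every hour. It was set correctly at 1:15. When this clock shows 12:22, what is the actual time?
For every 60 true minutes, the faulty clock advances 69 minutes, so 1 faulty-clock minute corresponds to 60/69 true minutes.
From 1:15 to 12:22 on the faulty dial is 667 minutes.
True elapsed: 667 x 60/69 = 580 minutes = 9 hours and 40 minutes.
True time: 1:15 + 9 hours and 40 minutes = 10:55.

Final answer: 10:55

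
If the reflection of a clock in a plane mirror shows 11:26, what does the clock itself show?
Reflection across the vertical (12-6) axis maps a hand at angle A degrees to (360 - A) degrees, which sends a reading of T minutes past 12:00 to (720 - T) minutes past 12:00.
Mirror reads 11:26 = 686 minutes past 12:00.
Actual time: (720 - 686) mod 720 = 34 minutes = 12:34.

Final answer: 12:34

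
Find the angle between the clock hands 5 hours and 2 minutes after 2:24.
First find the time 5 hours and 2 minutes after 2:24.
Total minutes: 2 x 60 + 24 + 5 x 60 + 2 = 446.
446 mod 720 = 446 minutes = 7:26.
Now compute the angle at 7:26:
Hour hand: 7 x 30 + 26 x 0.5 = 223 degrees
Minute hand: 26 x 6 = 156 degrees
Difference: |223 - 156| = 67 degrees
The angle is 67 degrees

Final answer: 67 degrees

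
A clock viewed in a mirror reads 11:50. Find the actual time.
Reflection across the vertical (12-6) axis maps a hand at angle A degrees to (360 - A) degrees, which sends a reading of T minutes past 12:00 to (720 - T) minutes past 12:00.
Mirror reads 11:50 = 710 minutes past 12:00.
Actual time: (720 - 710) mod 720 = 10 minutes = 12:10.

Final answer: 12:10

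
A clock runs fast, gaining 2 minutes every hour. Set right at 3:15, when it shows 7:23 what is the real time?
For every 60 true minutes, the faulty clock advances 62 minutes, so 1 faulty-clock minute corresponds to 60/62 true minutes.
From 3:15 to 7:23 on the faulty dial is 248 minutes.
True elapsed: 248 x 60/62 = 240 minutes = 4 hours.
True time: 3:15 + 4 hours = 7:15.

Final answer: 7:15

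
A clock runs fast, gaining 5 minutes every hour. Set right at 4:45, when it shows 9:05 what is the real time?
For every 60 true minutes, the faulty clock advances 65 minutes, so 1 faulty-clock minute corresponds to 60/65 true minutes.
From 4:45 to 9:05 on the faulty dial is 260 minutes.
True elapsed: 260 x 60/65 = 240 minutes = 4 hours.
True time: 4:45 + 4 hours = 8:45.

Final answer: 8:45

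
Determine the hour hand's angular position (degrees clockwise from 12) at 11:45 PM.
The hour hand moves 30 degrees per hour and 0.5 degrees per minute.
At 11:45: (11) x 30 + 45 x 0.5 = 330 + 22.5 = 352.5 degrees

Final answer: 352.5 degrees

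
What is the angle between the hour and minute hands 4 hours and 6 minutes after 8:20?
First find the time 4 hours and 6 minutes after 8:20.
Total minutes: 8 x 60 + 20 + 4 x 60 + 6 = 746.
746 mod 720 = 26 minutes = 12:26.
Now compute the angle at 12:26:
Hour hand: 0 x 30 + 26 x 0.5 = 13 degrees
Minute hand: 26 x 6 = 156 degrees
Difference: |13 - 156| = 143 degrees
The angle is 143 degrees

Final answer: 143 degrees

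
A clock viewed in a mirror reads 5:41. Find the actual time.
Reflection across the vertical (12-6) axis maps a hand at angle A degrees to (360 - A) degrees, which sends a reading of T minutes past 12:00 to (720 - T) minutes past 12:00.
Mirror reads 5:41 = 341 minutes past 12:00.
Actual time: (720 - 341) mod 720 = 379 minutes = 6:19.

Final answer: 6:19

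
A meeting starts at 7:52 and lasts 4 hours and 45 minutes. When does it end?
Starting time: 7:52
Adding 45 minutes to 52 minutes: 52 + 45 = 97 minutes = 1 hour and 37 minutes
Adding 4 hours: 7 + 4 + 1 (carry) = 12
Final time: 12:37

Final answer: 12:37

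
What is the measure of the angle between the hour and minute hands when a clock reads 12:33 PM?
Hour hand position: 0 x 30 + 33 x 0.5 = 16.5 degrees
Minute hand position: 33 x 6 = 198 degrees
Difference: |16.5 - 198| = 181.5 degrees
Since 181.5 > 180, the smaller angle is 360 - 181.5 = 178.5 degrees

Final answer: 178.5 degrees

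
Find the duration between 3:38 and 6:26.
From 3:38 to 6:26:
(6 x 60 + 26) - (3 x 60 + 38) = 386 - 218 = 168 minutes
= 2 hours and 48 minutes

Final answer: 2 hours and 48 minutes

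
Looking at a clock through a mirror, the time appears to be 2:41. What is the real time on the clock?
Reflection across the vertical (12-6) axis maps a hand at angle A degrees to (360 - A) degrees, which sends a reading of T minutes past 12:00 to (720 - T) minutes past 12:00.
Mirror reads 2:41 = 161 minutes past 12:00.
Actual time: (720 - 161) mod 720 = 559 minutes = 9:19.

Final answer: 9:19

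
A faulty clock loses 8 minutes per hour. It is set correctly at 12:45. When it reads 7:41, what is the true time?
For every 60 true minutes, the faulty clock advances 52 minutes, so 1 faulty-clock minute corresponds to 60/52 true minutes.
From 12:45 to 7:41 on the faulty dial is 416 minutes.
True elapsed: 416 x 60/52 = 480 minutes = 8 hours.
True time: 12:45 + 8 hours = 8:45.

Final answer: 8:45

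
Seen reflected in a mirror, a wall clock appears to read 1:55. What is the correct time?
Reflection across the vertical (12-6) axis maps a hand at angle A degrees to (360 - A) degrees, which sends a reading of T minutes past 12:00 to (720 - T) minutes past 12:00.
Mirror reads 1:55 = 115 minutes past 12:00.
Actual time: (720 - 115) mod 720 = 605 minutes = 10:05.

Final answer: 10:05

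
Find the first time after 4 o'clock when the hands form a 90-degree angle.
At t minutes past 4:00, the hour hand is at 30 x 4 + 0.5t degrees and the minute hand is at 6t degrees.
The smaller angle between them is 90 degrees when |30H - 5.5t| = 90 or |30H - 5.5t| = 270.
With H = 4, solve 30 x 4 - 5.5t = +/- target for each target:
  t = (30 x 4 - 90) / 5.5 = 5.45
  t = (30 x 4 + 90) / 5.5 = 38.18
  t = (30 x 4 - 270) / 5.5 = -27.27 (outside (0, 60))
  t = (30 x 4 + 270) / 5.5 = 70.91 (outside (0, 60))
Valid solutions in (0, 60): {5.45, 38.18} minutes.
First occurrence: t = 5.45 minutes.
The hands are at right angles at 5.45 minutes past 4:00.

Final answer: 5.45 minutes past 4:00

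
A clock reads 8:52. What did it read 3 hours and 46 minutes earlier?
Starting time: 8:52 = 532 total minutes past 12:00
Subtracting: 3 hours and 46 minutes = 226 minutes
532 - 226 = 306 minutes
= 5 hours and 6 minutes past 12:00 = 5:06

Final answer: 5:06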